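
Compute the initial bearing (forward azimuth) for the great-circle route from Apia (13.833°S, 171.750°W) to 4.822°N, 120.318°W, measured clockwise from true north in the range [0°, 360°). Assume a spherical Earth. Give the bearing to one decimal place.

Δλ = -120.318 − -171.750 = 51.432°.
θ = atan2( sin Δλ · cos φ₂ , cos φ₁ · sin φ₂ − sin φ₁ · cos φ₂ · cos Δλ )
  = atan2(0.77910, 0.23016) = 73.542° → normalised to [0°, 360°): 73.542°.

73.5°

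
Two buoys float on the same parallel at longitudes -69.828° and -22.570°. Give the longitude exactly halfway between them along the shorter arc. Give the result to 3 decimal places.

Signed shortest Δλ from -69.828° to -22.570° is +47.258°.
Midpoint longitude = -69.828° + (+47.258°)/2 = -69.828° + 23.629° = -46.199°.

-46.199°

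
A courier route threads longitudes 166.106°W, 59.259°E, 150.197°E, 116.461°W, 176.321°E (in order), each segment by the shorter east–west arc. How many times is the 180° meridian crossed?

Leg 1: -166.106° → +59.259°, shortest Δλ = -134.635° (west) — crosses 180°.
Leg 2: +59.259° → +150.197°, shortest Δλ = 90.938° (east) — does not cross 180°.
Leg 3: +150.197° → -116.461°, shortest Δλ = 93.342° (east) — crosses 180°.
Leg 4: -116.461° → +176.321°, shortest Δλ = -67.218° (west) — crosses 180°.
Total crossings: 3.

3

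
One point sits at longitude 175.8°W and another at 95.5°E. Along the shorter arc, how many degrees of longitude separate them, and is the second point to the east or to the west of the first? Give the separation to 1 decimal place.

Raw difference: 95.5 − -175.8 = 271.3°.
Normalise into (−180°, 180°]: 271.3° − 360° = -88.7°.
Negative ⇒ the second point lies to the west; separation 88.7°.

88.7° west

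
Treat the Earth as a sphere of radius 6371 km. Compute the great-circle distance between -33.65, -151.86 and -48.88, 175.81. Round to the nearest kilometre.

3153 km

Δλ = 175.81 − -151.86 = 327.67°; wrapped into (−180°, 180°]: -32.33°.
Δφ = -48.88 − -33.65 = -15.23°.
a = sin²(Δφ/2) + cos φ₁ · cos φ₂ · sin²(Δλ/2) = 0.059992.
c = 2·atan2(√a, √(1−a)) = 0.49490 rad → d = 6371·c ≈ 3153.02 km.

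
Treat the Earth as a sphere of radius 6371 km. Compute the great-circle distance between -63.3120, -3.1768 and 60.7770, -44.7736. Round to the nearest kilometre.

Δλ = -44.7736 − -3.1768 = -41.5968°.
Δφ = 60.7770 − -63.3120 = 124.0890°.
a = sin²(Δφ/2) + cos φ₁ · cos φ₂ · sin²(Δλ/2) = 0.807886.
c = 2·atan2(√a, √(1−a)) = 2.23416 rad → d = 6371·c ≈ 14233.85 km.

14234 km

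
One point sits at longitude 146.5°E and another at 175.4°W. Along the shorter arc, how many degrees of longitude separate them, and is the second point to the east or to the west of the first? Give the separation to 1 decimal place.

Raw difference: -175.4 − 146.5 = -321.9°.
Normalise into (−180°, 180°]: -321.9° + 360° = 38.1°.
Positive ⇒ the second point lies to the east; separation 38.1°.

38.1° east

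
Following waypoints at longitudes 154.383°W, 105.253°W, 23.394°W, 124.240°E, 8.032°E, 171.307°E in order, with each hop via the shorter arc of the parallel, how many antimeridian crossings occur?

0

Leg 1: -154.383° → -105.253°, shortest Δλ = 49.13° (east) — does not cross 180°.
Leg 2: -105.253° → -23.394°, shortest Δλ = 81.859° (east) — does not cross 180°.
Leg 3: -23.394° → +124.240°, shortest Δλ = 147.634° (east) — does not cross 180°.
Leg 4: +124.240° → +8.032°, shortest Δλ = -116.208° (west) — does not cross 180°.
Leg 5: +8.032° → +171.307°, shortest Δλ = 163.275° (east) — does not cross 180°.
Total crossings: 0.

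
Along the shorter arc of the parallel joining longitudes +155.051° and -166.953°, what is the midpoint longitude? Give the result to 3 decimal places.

+174.049°

Signed shortest Δλ from +155.051° to -166.953° is +37.996°.
Midpoint longitude = +155.051° + (+37.996°)/2 = +155.051° + 18.998° = +174.049°.
(The naïve average (+155.051 + -166.953)/2 = -5.951° is on the wrong side of the globe.)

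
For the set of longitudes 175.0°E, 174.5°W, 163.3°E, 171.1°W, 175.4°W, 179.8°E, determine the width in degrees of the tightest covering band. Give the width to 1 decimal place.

Sort the longitudes: -175.4°, -174.5°, -171.1°, +163.3°, +175.0°, +179.8°.
Eastward gaps between consecutive values (wrapping around): 0.9°, 3.4°, 334.4°, 11.7°, 4.8°, 4.8°.
Largest gap = 334.4° ⇒ minimal covering band is its complement: 360° − 334.4° = 25.6°.
Band runs from +163.3° eastward to -171.1°, crossing the antimeridian.

25.6°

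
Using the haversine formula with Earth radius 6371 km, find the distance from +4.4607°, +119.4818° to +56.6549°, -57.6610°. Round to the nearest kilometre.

Δλ = -57.6610 − 119.4818 = -177.1428°.
Δφ = 56.6549 − 4.4607 = 52.1942°.
a = sin²(Δφ/2) + cos φ₁ · cos φ₂ · sin²(Δλ/2) = 0.741181.
c = 2·atan2(√a, √(1−a)) = 2.07415 rad → d = 6371·c ≈ 13214.39 km.

13214 km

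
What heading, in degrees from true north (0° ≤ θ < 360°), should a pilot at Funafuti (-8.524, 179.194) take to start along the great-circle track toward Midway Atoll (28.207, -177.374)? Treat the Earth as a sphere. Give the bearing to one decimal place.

5.0°

Δλ = -177.374 − 179.194 = -356.568°; wrapped into (−180°, 180°]: 3.432°.
θ = atan2( sin Δλ · cos φ₂ , cos φ₁ · sin φ₂ − sin φ₁ · cos φ₂ · cos Δλ )
  = atan2(0.05275, 0.59782) = 5.043° → normalised to [0°, 360°): 5.043°.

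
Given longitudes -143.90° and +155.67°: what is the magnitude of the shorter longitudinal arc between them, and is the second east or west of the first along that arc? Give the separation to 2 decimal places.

Raw difference: 155.67 − -143.90 = 299.57°.
Normalise into (−180°, 180°]: 299.57° − 360° = -60.43°.
Negative ⇒ the second point lies to the west; separation 60.43°.

60.43° west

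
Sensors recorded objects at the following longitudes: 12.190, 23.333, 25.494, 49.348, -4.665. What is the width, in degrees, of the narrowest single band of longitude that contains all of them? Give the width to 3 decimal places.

Sort the longitudes: -4.665°, +12.190°, +23.333°, +25.494°, +49.348°.
Eastward gaps between consecutive values (wrapping around): 16.855°, 11.143°, 2.161°, 23.854°, 305.987°.
Largest gap = 305.987° ⇒ minimal covering band is its complement: 360° − 305.987° = 54.013°.
Band runs from -4.665° eastward to +49.348°.

54.013°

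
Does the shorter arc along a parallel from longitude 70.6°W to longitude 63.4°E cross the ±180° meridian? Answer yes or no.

Signed shortest Δλ = ((63.4 − -70.6 + 180) mod 360) − 180 = 134.0°.
Going east by 134.0° from -70.6° reaches +63.4° without touching 180°.

No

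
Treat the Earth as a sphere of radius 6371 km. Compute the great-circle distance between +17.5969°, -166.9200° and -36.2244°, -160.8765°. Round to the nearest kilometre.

6018 km

Δλ = -160.8765 − -166.9200 = 6.0435°.
Δφ = -36.2244 − 17.5969 = -53.8213°.
a = sin²(Δφ/2) + cos φ₁ · cos φ₂ · sin²(Δλ/2) = 0.206984.
c = 2·atan2(√a, √(1−a)) = 0.94464 rad → d = 6371·c ≈ 6018.32 km.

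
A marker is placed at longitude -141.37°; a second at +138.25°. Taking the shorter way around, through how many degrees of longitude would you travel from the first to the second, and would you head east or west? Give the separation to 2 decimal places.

Raw difference: 138.25 − -141.37 = 279.62°.
Normalise into (−180°, 180°]: 279.62° − 360° = -80.38°.
Negative ⇒ the second point lies to the west; separation 80.38°.

80.38° west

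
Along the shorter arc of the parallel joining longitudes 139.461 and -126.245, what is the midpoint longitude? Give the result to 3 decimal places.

Signed shortest Δλ from +139.461° to -126.245° is +94.294°.
Midpoint longitude = +139.461° + (+94.294°)/2 = +139.461° + 47.147° = +186.608°.
Normalise into (−180°, 180°]: -173.392°.
(The naïve average (+139.461 + -126.245)/2 = 6.608° is on the wrong side of the globe.)

-173.392°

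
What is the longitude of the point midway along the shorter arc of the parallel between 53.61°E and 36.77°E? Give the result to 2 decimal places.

Signed shortest Δλ from +53.61° to +36.77° is -16.84°.
Midpoint longitude = +53.61° + (-16.84°)/2 = +53.61° − 8.42° = +45.19°.

45.19°E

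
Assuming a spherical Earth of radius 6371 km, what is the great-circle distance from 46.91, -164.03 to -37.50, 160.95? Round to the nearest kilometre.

10012 km

Δλ = 160.95 − -164.03 = 324.98°; wrapped into (−180°, 180°]: -35.02°.
Δφ = -37.50 − 46.91 = -84.41°.
a = sin²(Δφ/2) + cos φ₁ · cos φ₂ · sin²(Δλ/2) = 0.500357.
c = 2·atan2(√a, √(1−a)) = 1.57151 rad → d = 6371·c ≈ 10012.10 km.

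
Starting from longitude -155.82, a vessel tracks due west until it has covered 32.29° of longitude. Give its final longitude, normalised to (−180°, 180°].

+171.89°

Start at -155.82°; shift −32.29° → -188.11°.
-188.11° lies outside (−180°, 180°]; add 360° → +171.89°.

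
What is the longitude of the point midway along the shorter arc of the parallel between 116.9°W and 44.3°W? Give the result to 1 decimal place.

80.6°W

Signed shortest Δλ from -116.9° to -44.3° is +72.6°.
Midpoint longitude = -116.9° + (+72.6°)/2 = -116.9° + 36.3° = -80.6°.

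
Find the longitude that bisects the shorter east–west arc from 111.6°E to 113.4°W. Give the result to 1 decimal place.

Signed shortest Δλ from +111.6° to -113.4° is +135.0°.
Midpoint longitude = +111.6° + (+135.0°)/2 = +111.6° + 67.5° = +179.1°.
(The naïve average (+111.6 + -113.4)/2 = -0.9° is on the wrong side of the globe.)

179.1°E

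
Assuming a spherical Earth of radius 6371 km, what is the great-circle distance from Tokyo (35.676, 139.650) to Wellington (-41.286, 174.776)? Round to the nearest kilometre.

9277 km

Δλ = 174.776 − 139.650 = 35.126°.
Δφ = -41.286 − 35.676 = -76.962°.
a = sin²(Δφ/2) + cos φ₁ · cos φ₂ · sin²(Δλ/2) = 0.442782.
c = 2·atan2(√a, √(1−a)) = 1.45611 rad → d = 6371·c ≈ 9276.87 km.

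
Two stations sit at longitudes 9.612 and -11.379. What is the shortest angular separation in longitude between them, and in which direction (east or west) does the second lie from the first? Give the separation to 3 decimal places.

Raw difference: -11.379 − 9.612 = -20.991°.
Normalise into (−180°, 180°]: -20.991° stays -20.991°.
Negative ⇒ the second point lies to the west; separation 20.991°.

20.991° west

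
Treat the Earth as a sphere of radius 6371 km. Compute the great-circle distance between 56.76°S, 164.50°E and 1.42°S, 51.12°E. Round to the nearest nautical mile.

Δλ = 51.12 − 164.50 = -113.38°.
Δφ = -1.42 − -56.76 = 55.34°.
a = sin²(Δφ/2) + cos φ₁ · cos φ₂ · sin²(Δλ/2) = 0.598363.
c = 2·atan2(√a, √(1−a)) = 1.76881 rad → d = 6371·c ≈ 11269.12 km ≈ 6084.84 nmi.

6085 nmi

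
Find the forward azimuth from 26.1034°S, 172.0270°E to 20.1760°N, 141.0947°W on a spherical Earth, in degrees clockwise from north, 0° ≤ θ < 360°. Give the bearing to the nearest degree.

Δλ = -141.0947 − 172.0270 = -313.1217°; wrapped into (−180°, 180°]: 46.8783°.
θ = atan2( sin Δλ · cos φ₂ , cos φ₁ · sin φ₂ − sin φ₁ · cos φ₂ · cos Δλ )
  = atan2(0.68511, 0.59203) = 49.169° → normalised to [0°, 360°): 49.169°.

49°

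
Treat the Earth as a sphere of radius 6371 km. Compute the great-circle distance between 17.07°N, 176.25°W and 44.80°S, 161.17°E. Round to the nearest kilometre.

Δλ = 161.17 − -176.25 = 337.42°; wrapped into (−180°, 180°]: -22.58°.
Δφ = -44.80 − 17.07 = -61.87°.
a = sin²(Δφ/2) + cos φ₁ · cos φ₂ · sin²(Δλ/2) = 0.290261.
c = 2·atan2(√a, √(1−a)) = 1.13793 rad → d = 6371·c ≈ 7249.73 km.

7250 km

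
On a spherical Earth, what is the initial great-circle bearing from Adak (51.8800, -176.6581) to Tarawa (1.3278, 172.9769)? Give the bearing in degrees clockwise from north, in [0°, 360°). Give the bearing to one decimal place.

193.3°

Δλ = 172.9769 − -176.6581 = 349.6350°; wrapped into (−180°, 180°]: -10.3650°.
θ = atan2( sin Δλ · cos φ₂ , cos φ₁ · sin φ₂ − sin φ₁ · cos φ₂ · cos Δλ )
  = atan2(-0.17987, -0.75937) = -166.674° → normalised to [0°, 360°): 193.326°.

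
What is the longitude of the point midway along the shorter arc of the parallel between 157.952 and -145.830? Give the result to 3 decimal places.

-173.939°

Signed shortest Δλ from +157.952° to -145.830° is +56.218°.
Midpoint longitude = +157.952° + (+56.218°)/2 = +157.952° + 28.109° = +186.061°.
Normalise into (−180°, 180°]: -173.939°.
(The naïve average (+157.952 + -145.830)/2 = 6.061° is on the wrong side of the globe.)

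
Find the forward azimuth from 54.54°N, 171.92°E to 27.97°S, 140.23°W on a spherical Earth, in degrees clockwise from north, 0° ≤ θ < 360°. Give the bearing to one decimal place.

139.1°

Δλ = -140.23 − 171.92 = -312.15°; wrapped into (−180°, 180°]: 47.85°.
θ = atan2( sin Δλ · cos φ₂ , cos φ₁ · sin φ₂ − sin φ₁ · cos φ₂ · cos Δλ )
  = atan2(0.65479, -0.75484) = 139.060° → normalised to [0°, 360°): 139.060°.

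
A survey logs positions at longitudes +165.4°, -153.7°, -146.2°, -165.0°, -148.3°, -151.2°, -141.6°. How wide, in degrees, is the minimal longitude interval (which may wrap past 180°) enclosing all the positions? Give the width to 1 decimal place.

Sort the longitudes: -165.0°, -153.7°, -151.2°, -148.3°, -146.2°, -141.6°, +165.4°.
Eastward gaps between consecutive values (wrapping around): 11.3°, 2.5°, 2.9°, 2.1°, 4.6°, 307.0°, 29.6°.
Largest gap = 307.0° ⇒ minimal covering band is its complement: 360° − 307.0° = 53.0°.
Band runs from +165.4° eastward to -141.6°, crossing the antimeridian.

53.0°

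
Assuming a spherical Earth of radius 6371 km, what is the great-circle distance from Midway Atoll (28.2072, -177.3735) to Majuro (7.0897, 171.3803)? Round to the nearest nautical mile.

Δλ = 171.3803 − -177.3735 = 348.7538°; wrapped into (−180°, 180°]: -11.2462°.
Δφ = 7.0897 − 28.2072 = -21.1175°.
a = sin²(Δφ/2) + cos φ₁ · cos φ₂ · sin²(Δλ/2) = 0.041974.
c = 2·atan2(√a, √(1−a)) = 0.41267 rad → d = 6371·c ≈ 2629.15 km ≈ 1419.63 nmi.

1420 nmi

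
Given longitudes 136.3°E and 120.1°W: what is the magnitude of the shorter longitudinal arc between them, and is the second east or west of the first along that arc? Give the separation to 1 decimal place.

103.6° east

Raw difference: -120.1 − 136.3 = -256.4°.
Normalise into (−180°, 180°]: -256.4° + 360° = 103.6°.
Positive ⇒ the second point lies to the east; separation 103.6°.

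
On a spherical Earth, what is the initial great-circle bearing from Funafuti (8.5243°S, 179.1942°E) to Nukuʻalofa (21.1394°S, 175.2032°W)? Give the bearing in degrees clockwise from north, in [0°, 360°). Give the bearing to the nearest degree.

Δλ = -175.2032 − 179.1942 = -354.3974°; wrapped into (−180°, 180°]: 5.6026°.
θ = atan2( sin Δλ · cos φ₂ , cos φ₁ · sin φ₂ − sin φ₁ · cos φ₂ · cos Δλ )
  = atan2(0.09106, -0.21906) = 157.429° → normalised to [0°, 360°): 157.429°.

157°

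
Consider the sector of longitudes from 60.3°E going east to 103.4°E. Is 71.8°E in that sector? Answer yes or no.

Yes

Band width going east from +60.3° to +103.4°: ((103.4 − 60.3) mod 360) = 43.1°.
Offset of +71.8° east of the west edge: ((71.8 − 60.3) mod 360) = 11.5°.
11.5° ≤ 43.1° ⇒ inside.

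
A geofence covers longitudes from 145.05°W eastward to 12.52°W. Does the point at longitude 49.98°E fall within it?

No

Band width going east from -145.05° to -12.52°: ((-12.52 − -145.05) mod 360) = 132.53°.
Offset of +49.98° east of the west edge: ((49.98 − -145.05) mod 360) = 195.03°.
195.03° > 132.53° ⇒ outside.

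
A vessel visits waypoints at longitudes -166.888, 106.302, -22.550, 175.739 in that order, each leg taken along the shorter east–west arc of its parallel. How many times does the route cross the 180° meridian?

Leg 1: -166.888° → +106.302°, shortest Δλ = -86.81° (west) — crosses 180°.
Leg 2: +106.302° → -22.550°, shortest Δλ = -128.852° (west) — does not cross 180°.
Leg 3: -22.550° → +175.739°, shortest Δλ = -161.711° (west) — crosses 180°.
Total crossings: 2.

2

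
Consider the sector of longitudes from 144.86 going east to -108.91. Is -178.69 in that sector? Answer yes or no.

Band width going east from +144.86° to -108.91°: ((-108.91 − 144.86) mod 360) = 106.23°.
Offset of -178.69° east of the west edge: ((-178.69 − 144.86) mod 360) = 36.45°.
36.45° ≤ 106.23° ⇒ inside.

Yes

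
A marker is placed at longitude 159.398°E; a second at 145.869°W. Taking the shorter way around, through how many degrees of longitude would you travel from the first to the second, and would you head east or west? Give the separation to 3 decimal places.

Raw difference: -145.869 − 159.398 = -305.267°.
Normalise into (−180°, 180°]: -305.267° + 360° = 54.733°.
Positive ⇒ the second point lies to the east; separation 54.733°.

54.733° east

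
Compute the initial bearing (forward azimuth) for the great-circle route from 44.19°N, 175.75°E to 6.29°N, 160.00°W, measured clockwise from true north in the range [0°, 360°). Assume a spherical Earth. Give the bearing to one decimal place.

143.6°

Δλ = -160.00 − 175.75 = -335.75°; wrapped into (−180°, 180°]: 24.25°.
θ = atan2( sin Δλ · cos φ₂ , cos φ₁ · sin φ₂ − sin φ₁ · cos φ₂ · cos Δλ )
  = atan2(0.40825, -0.55315) = 143.571° → normalised to [0°, 360°): 143.571°.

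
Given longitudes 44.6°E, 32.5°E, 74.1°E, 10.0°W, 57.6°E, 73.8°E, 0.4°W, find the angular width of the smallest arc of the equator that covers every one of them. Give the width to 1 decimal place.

84.1°

Sort the longitudes: -10.0°, -0.4°, +32.5°, +44.6°, +57.6°, +73.8°, +74.1°.
Eastward gaps between consecutive values (wrapping around): 9.6°, 32.9°, 12.1°, 13.0°, 16.2°, 0.3°, 275.9°.
Largest gap = 275.9° ⇒ minimal covering band is its complement: 360° − 275.9° = 84.1°.
Band runs from -10.0° eastward to +74.1°.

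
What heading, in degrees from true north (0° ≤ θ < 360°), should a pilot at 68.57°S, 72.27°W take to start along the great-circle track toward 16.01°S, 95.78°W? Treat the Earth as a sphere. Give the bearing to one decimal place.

332.0°

Δλ = -95.78 − -72.27 = -23.51°.
θ = atan2( sin Δλ · cos φ₂ , cos φ₁ · sin φ₂ − sin φ₁ · cos φ₂ · cos Δλ )
  = atan2(-0.38344, 0.71972) = -28.047° → normalised to [0°, 360°): 331.953°.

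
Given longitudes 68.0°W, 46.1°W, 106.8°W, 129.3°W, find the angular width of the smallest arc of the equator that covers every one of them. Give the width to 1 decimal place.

Sort the longitudes: -129.3°, -106.8°, -68.0°, -46.1°.
Eastward gaps between consecutive values (wrapping around): 22.5°, 38.8°, 21.9°, 276.8°.
Largest gap = 276.8° ⇒ minimal covering band is its complement: 360° − 276.8° = 83.2°.
Band runs from -129.3° eastward to -46.1°.

83.2°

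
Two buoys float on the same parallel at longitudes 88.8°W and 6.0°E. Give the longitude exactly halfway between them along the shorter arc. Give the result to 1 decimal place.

Signed shortest Δλ from -88.8° to +6.0° is +94.8°.
Midpoint longitude = -88.8° + (+94.8°)/2 = -88.8° + 47.4° = -41.4°.

41.4°W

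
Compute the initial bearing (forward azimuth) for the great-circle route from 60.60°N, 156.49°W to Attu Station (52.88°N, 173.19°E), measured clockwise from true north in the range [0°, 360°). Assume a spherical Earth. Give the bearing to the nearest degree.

Δλ = 173.19 − -156.49 = 329.68°; wrapped into (−180°, 180°]: -30.32°.
θ = atan2( sin Δλ · cos φ₂ , cos φ₁ · sin φ₂ − sin φ₁ · cos φ₂ · cos Δλ )
  = atan2(-0.30466, -0.06242) = -101.578° → normalised to [0°, 360°): 258.422°.

258°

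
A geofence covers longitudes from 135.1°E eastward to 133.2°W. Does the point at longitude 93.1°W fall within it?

No

Band width going east from +135.1° to -133.2°: ((-133.2 − 135.1) mod 360) = 91.7°.
Offset of -93.1° east of the west edge: ((-93.1 − 135.1) mod 360) = 131.8°.
131.8° > 91.7° ⇒ outside.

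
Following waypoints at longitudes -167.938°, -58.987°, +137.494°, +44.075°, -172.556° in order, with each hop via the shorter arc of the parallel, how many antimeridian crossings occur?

Leg 1: -167.938° → -58.987°, shortest Δλ = 108.951° (east) — does not cross 180°.
Leg 2: -58.987° → +137.494°, shortest Δλ = -163.519° (west) — crosses 180°.
Leg 3: +137.494° → +44.075°, shortest Δλ = -93.419° (west) — does not cross 180°.
Leg 4: +44.075° → -172.556°, shortest Δλ = 143.369° (east) — crosses 180°.
Total crossings: 2.

2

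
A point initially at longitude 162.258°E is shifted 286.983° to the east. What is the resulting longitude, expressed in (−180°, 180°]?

Start at +162.258°; shift +286.983° → +449.241°.
+449.241° lies outside (−180°, 180°]; subtract 360° → +89.241°.

89.241°E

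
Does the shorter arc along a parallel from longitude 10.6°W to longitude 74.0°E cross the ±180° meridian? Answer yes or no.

No

Signed shortest Δλ = ((74.0 − -10.6 + 180) mod 360) − 180 = 84.6°.
Going east by 84.6° from -10.6° reaches +74.0° without touching 180°.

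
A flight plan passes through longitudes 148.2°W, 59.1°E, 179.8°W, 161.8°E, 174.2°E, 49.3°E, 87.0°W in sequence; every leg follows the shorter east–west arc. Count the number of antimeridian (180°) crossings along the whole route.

3

Leg 1: -148.2° → +59.1°, shortest Δλ = -152.7° (west) — crosses 180°.
Leg 2: +59.1° → -179.8°, shortest Δλ = 121.1° (east) — crosses 180°.
Leg 3: -179.8° → +161.8°, shortest Δλ = -18.4° (west) — crosses 180°.
Leg 4: +161.8° → +174.2°, shortest Δλ = 12.4° (east) — does not cross 180°.
Leg 5: +174.2° → +49.3°, shortest Δλ = -124.9° (west) — does not cross 180°.
Leg 6: +49.3° → -87.0°, shortest Δλ = -136.3° (west) — does not cross 180°.
Total crossings: 3.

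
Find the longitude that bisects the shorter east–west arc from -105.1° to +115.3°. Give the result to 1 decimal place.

Signed shortest Δλ from -105.1° to +115.3° is -139.6°.
Midpoint longitude = -105.1° + (-139.6°)/2 = -105.1° − 69.8° = -174.9°.
(The naïve average (-105.1 + +115.3)/2 = 5.1° is on the wrong side of the globe.)

-174.9°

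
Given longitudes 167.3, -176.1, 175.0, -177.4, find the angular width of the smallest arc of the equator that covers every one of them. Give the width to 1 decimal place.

16.6°

Sort the longitudes: -177.4°, -176.1°, +167.3°, +175.0°.
Eastward gaps between consecutive values (wrapping around): 1.3°, 343.4°, 7.7°, 7.6°.
Largest gap = 343.4° ⇒ minimal covering band is its complement: 360° − 343.4° = 16.6°.
Band runs from +167.3° eastward to -176.1°, crossing the antimeridian.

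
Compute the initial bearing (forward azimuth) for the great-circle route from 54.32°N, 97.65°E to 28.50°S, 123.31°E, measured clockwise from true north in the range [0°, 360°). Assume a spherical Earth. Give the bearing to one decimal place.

Δλ = 123.31 − 97.65 = 25.66°.
θ = atan2( sin Δλ · cos φ₂ , cos φ₁ · sin φ₂ − sin φ₁ · cos φ₂ · cos Δλ )
  = atan2(0.38055, -0.92176) = 157.566° → normalised to [0°, 360°): 157.566°.

157.6°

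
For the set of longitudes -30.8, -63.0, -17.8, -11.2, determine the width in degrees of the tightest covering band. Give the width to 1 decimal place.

51.8°

Sort the longitudes: -63.0°, -30.8°, -17.8°, -11.2°.
Eastward gaps between consecutive values (wrapping around): 32.2°, 13.0°, 6.6°, 308.2°.
Largest gap = 308.2° ⇒ minimal covering band is its complement: 360° − 308.2° = 51.8°.
Band runs from -63.0° eastward to -11.2°.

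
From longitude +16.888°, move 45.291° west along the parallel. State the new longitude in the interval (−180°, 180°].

Start at +16.888°; shift −45.291° → -28.403°.
-28.403° already lies in (−180°, 180°].

-28.403°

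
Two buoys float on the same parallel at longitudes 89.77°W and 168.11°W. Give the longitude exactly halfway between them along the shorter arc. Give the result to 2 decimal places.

128.94°W

Signed shortest Δλ from -89.77° to -168.11° is -78.34°.
Midpoint longitude = -89.77° + (-78.34°)/2 = -89.77° − 39.17° = -128.94°.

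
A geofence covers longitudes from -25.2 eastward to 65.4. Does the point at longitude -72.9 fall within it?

No

Band width going east from -25.2° to +65.4°: ((65.4 − -25.2) mod 360) = 90.6°.
Offset of -72.9° east of the west edge: ((-72.9 − -25.2) mod 360) = 312.3°.
312.3° > 90.6° ⇒ outside.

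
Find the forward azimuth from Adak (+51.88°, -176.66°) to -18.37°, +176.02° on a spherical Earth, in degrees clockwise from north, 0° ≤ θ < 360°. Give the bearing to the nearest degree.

187°

Δλ = 176.02 − -176.66 = 352.68°; wrapped into (−180°, 180°]: -7.32°.
θ = atan2( sin Δλ · cos φ₂ , cos φ₁ · sin φ₂ − sin φ₁ · cos φ₂ · cos Δλ )
  = atan2(-0.12092, -0.93509) = -172.632° → normalised to [0°, 360°): 187.368°.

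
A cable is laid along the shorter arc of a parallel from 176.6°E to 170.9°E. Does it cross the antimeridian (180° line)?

Signed shortest Δλ = ((170.9 − 176.6 + 180) mod 360) − 180 = -5.7°.
Going west by 5.7° from +176.6° reaches +170.9° without touching 180°.

No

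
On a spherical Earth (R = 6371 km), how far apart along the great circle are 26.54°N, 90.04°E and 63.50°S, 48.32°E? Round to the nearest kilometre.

10658 km

Δλ = 48.32 − 90.04 = -41.72°.
Δφ = -63.50 − 26.54 = -90.04°.
a = sin²(Δφ/2) + cos φ₁ · cos φ₂ · sin²(Δλ/2) = 0.550964.
c = 2·atan2(√a, √(1−a)) = 1.67290 rad → d = 6371·c ≈ 10658.05 km.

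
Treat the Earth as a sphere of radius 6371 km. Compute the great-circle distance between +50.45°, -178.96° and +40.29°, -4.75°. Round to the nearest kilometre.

9909 km

Δλ = -4.75 − -178.96 = 174.21°.
Δφ = 40.29 − 50.45 = -10.16°.
a = sin²(Δφ/2) + cos φ₁ · cos φ₂ · sin²(Δλ/2) = 0.492304.
c = 2·atan2(√a, √(1−a)) = 1.55540 rad → d = 6371·c ≈ 9909.47 km.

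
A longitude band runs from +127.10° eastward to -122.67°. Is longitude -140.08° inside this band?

Band width going east from +127.10° to -122.67°: ((-122.67 − 127.10) mod 360) = 110.23°.
Offset of -140.08° east of the west edge: ((-140.08 − 127.10) mod 360) = 92.82°.
92.82° ≤ 110.23° ⇒ inside.

Yes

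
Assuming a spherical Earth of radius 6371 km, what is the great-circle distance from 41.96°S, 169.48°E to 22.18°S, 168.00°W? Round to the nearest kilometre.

Δλ = -168.00 − 169.48 = -337.48°; wrapped into (−180°, 180°]: 22.52°.
Δφ = -22.18 − -41.96 = 19.78°.
a = sin²(Δφ/2) + cos φ₁ · cos φ₂ · sin²(Δλ/2) = 0.055754.
c = 2·atan2(√a, √(1−a)) = 0.47675 rad → d = 6371·c ≈ 3037.37 km.

3037 km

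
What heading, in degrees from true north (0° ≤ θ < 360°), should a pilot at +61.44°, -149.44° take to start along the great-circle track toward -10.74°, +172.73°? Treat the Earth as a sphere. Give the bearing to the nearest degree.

Δλ = 172.73 − -149.44 = 322.17°; wrapped into (−180°, 180°]: -37.83°.
θ = atan2( sin Δλ · cos φ₂ , cos φ₁ · sin φ₂ − sin φ₁ · cos φ₂ · cos Δλ )
  = atan2(-0.60258, -0.77066) = -141.978° → normalised to [0°, 360°): 218.022°.

218°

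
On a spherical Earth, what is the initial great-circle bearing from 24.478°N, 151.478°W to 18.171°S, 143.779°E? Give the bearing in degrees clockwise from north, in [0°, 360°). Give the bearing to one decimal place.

Δλ = 143.779 − -151.478 = 295.257°; wrapped into (−180°, 180°]: -64.743°.
θ = atan2( sin Δλ · cos φ₂ , cos φ₁ · sin φ₂ − sin φ₁ · cos φ₂ · cos Δλ )
  = atan2(-0.85930, -0.45180) = -117.734° → normalised to [0°, 360°): 242.266°.

242.3°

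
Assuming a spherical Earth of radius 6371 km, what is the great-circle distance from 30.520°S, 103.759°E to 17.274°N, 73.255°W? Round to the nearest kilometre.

18511 km

Δλ = -73.255 − 103.759 = -177.014°.
Δφ = 17.274 − -30.520 = 47.794°.
a = sin²(Δφ/2) + cos φ₁ · cos φ₂ · sin²(Δλ/2) = 0.986139.
c = 2·atan2(√a, √(1−a)) = 2.90558 rad → d = 6371·c ≈ 18511.46 km.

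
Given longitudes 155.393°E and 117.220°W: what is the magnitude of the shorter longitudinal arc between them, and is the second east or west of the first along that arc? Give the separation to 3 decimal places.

Raw difference: -117.220 − 155.393 = -272.613°.
Normalise into (−180°, 180°]: -272.613° + 360° = 87.387°.
Positive ⇒ the second point lies to the east; separation 87.387°.

87.387° east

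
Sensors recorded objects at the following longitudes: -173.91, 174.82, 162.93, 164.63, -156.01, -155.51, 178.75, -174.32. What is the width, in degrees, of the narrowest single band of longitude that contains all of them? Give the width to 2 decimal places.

Sort the longitudes: -174.32°, -173.91°, -156.01°, -155.51°, +162.93°, +164.63°, +174.82°, +178.75°.
Eastward gaps between consecutive values (wrapping around): 0.41°, 17.90°, 0.50°, 318.44°, 1.70°, 10.19°, 3.93°, 6.93°.
Largest gap = 318.44° ⇒ minimal covering band is its complement: 360° − 318.44° = 41.56°.
Band runs from +162.93° eastward to -155.51°, crossing the antimeridian.

41.56°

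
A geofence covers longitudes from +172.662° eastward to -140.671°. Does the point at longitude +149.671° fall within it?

Band width going east from +172.662° to -140.671°: ((-140.671 − 172.662) mod 360) = 46.667°.
Offset of +149.671° east of the west edge: ((149.671 − 172.662) mod 360) = 337.009°.
337.009° > 46.667° ⇒ outside.

No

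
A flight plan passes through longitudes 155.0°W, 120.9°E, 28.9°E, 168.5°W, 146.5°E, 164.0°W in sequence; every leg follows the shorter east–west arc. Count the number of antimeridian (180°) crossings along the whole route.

4

Leg 1: -155.0° → +120.9°, shortest Δλ = -84.1° (west) — crosses 180°.
Leg 2: +120.9° → +28.9°, shortest Δλ = -92.0° (west) — does not cross 180°.
Leg 3: +28.9° → -168.5°, shortest Δλ = 162.6° (east) — crosses 180°.
Leg 4: -168.5° → +146.5°, shortest Δλ = -45.0° (west) — crosses 180°.
Leg 5: +146.5° → -164.0°, shortest Δλ = 49.5° (east) — crosses 180°.
Total crossings: 4.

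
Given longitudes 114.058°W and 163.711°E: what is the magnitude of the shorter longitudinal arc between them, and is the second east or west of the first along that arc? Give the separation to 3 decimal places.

Raw difference: 163.711 − -114.058 = 277.769°.
Normalise into (−180°, 180°]: 277.769° − 360° = -82.231°.
Negative ⇒ the second point lies to the west; separation 82.231°.

82.231° west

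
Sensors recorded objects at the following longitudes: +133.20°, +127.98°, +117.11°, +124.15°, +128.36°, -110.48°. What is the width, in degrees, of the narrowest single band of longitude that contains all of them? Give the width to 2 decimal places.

132.41°

Sort the longitudes: -110.48°, +117.11°, +124.15°, +127.98°, +128.36°, +133.20°.
Eastward gaps between consecutive values (wrapping around): 227.59°, 7.04°, 3.83°, 0.38°, 4.84°, 116.32°.
Largest gap = 227.59° ⇒ minimal covering band is its complement: 360° − 227.59° = 132.41°.
Band runs from +117.11° eastward to -110.48°, crossing the antimeridian.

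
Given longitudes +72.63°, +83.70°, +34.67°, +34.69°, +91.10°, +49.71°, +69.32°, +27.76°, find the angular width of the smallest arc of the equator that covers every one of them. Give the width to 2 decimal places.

63.34°

Sort the longitudes: +27.76°, +34.67°, +34.69°, +49.71°, +69.32°, +72.63°, +83.70°, +91.10°.
Eastward gaps between consecutive values (wrapping around): 6.91°, 0.02°, 15.02°, 19.61°, 3.31°, 11.07°, 7.40°, 296.66°.
Largest gap = 296.66° ⇒ minimal covering band is its complement: 360° − 296.66° = 63.34°.
Band runs from +27.76° eastward to +91.10°.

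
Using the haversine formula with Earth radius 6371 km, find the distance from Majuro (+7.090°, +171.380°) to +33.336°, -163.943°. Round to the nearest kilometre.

3869 km

Δλ = -163.943 − 171.380 = -335.323°; wrapped into (−180°, 180°]: 24.677°.
Δφ = 33.336 − 7.090 = 26.246°.
a = sin²(Δφ/2) + cos φ₁ · cos φ₂ · sin²(Δλ/2) = 0.089405.
c = 2·atan2(√a, √(1−a)) = 0.60730 rad → d = 6371·c ≈ 3869.14 km.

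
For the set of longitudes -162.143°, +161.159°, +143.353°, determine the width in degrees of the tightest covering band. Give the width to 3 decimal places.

Sort the longitudes: -162.143°, +143.353°, +161.159°.
Eastward gaps between consecutive values (wrapping around): 305.496°, 17.806°, 36.698°.
Largest gap = 305.496° ⇒ minimal covering band is its complement: 360° − 305.496° = 54.504°.
Band runs from +143.353° eastward to -162.143°, crossing the antimeridian.

54.504°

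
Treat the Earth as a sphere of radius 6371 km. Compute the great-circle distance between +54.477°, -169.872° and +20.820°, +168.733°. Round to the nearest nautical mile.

Δλ = 168.733 − -169.872 = 338.605°; wrapped into (−180°, 180°]: -21.395°.
Δφ = 20.820 − 54.477 = -33.657°.
a = sin²(Δφ/2) + cos φ₁ · cos φ₂ · sin²(Δλ/2) = 0.102528.
c = 2·atan2(√a, √(1−a)) = 0.65188 rad → d = 6371·c ≈ 4153.13 km ≈ 2242.51 nmi.

2243 nmi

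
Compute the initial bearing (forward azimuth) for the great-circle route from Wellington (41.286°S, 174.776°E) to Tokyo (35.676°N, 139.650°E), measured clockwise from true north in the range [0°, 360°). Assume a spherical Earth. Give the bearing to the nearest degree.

332°

Δλ = 139.650 − 174.776 = -35.126°.
θ = atan2( sin Δλ · cos φ₂ , cos φ₁ · sin φ₂ − sin φ₁ · cos φ₂ · cos Δλ )
  = atan2(-0.46739, 0.87661) = -28.066° → normalised to [0°, 360°): 331.934°.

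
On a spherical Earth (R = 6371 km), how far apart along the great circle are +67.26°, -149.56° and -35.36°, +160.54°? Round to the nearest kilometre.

Δλ = 160.54 − -149.56 = 310.10°; wrapped into (−180°, 180°]: -49.90°.
Δφ = -35.36 − 67.26 = -102.62°.
a = sin²(Δφ/2) + cos φ₁ · cos φ₂ · sin²(Δλ/2) = 0.665336.
c = 2·atan2(√a, √(1−a)) = 1.90781 rad → d = 6371·c ≈ 12154.67 km.

12155 km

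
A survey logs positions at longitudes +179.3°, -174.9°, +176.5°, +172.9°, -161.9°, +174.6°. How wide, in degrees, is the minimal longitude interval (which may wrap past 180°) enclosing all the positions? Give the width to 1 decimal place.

25.2°

Sort the longitudes: -174.9°, -161.9°, +172.9°, +174.6°, +176.5°, +179.3°.
Eastward gaps between consecutive values (wrapping around): 13.0°, 334.8°, 1.7°, 1.9°, 2.8°, 5.8°.
Largest gap = 334.8° ⇒ minimal covering band is its complement: 360° − 334.8° = 25.2°.
Band runs from +172.9° eastward to -161.9°, crossing the antimeridian.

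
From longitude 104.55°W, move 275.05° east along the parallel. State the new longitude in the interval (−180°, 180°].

170.50°E

Start at -104.55°; shift +275.05° → +170.50°.
+170.50° already lies in (−180°, 180°].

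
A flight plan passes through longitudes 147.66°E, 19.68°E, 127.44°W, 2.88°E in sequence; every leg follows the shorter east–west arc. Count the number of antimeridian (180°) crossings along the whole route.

Leg 1: +147.66° → +19.68°, shortest Δλ = -127.98° (west) — does not cross 180°.
Leg 2: +19.68° → -127.44°, shortest Δλ = -147.12° (west) — does not cross 180°.
Leg 3: -127.44° → +2.88°, shortest Δλ = 130.32° (east) — does not cross 180°.
Total crossings: 0.

0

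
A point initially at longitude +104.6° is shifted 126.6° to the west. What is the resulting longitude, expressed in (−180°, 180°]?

Start at +104.6°; shift −126.6° → -22.0°.
-22.0° already lies in (−180°, 180°].

-22.0°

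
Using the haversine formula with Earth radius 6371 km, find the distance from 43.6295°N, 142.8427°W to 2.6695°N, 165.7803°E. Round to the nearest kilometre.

Δλ = 165.7803 − -142.8427 = 308.6230°; wrapped into (−180°, 180°]: -51.3770°.
Δφ = 2.6695 − 43.6295 = -40.9600°.
a = sin²(Δφ/2) + cos φ₁ · cos φ₂ · sin²(Δλ/2) = 0.258276.
c = 2·atan2(√a, √(1−a)) = 1.06621 rad → d = 6371·c ≈ 6792.81 km.

6793 km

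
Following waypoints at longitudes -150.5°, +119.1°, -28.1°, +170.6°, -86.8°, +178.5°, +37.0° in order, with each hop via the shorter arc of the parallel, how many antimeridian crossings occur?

Leg 1: -150.5° → +119.1°, shortest Δλ = -90.4° (west) — crosses 180°.
Leg 2: +119.1° → -28.1°, shortest Δλ = -147.2° (west) — does not cross 180°.
Leg 3: -28.1° → +170.6°, shortest Δλ = -161.3° (west) — crosses 180°.
Leg 4: +170.6° → -86.8°, shortest Δλ = 102.6° (east) — crosses 180°.
Leg 5: -86.8° → +178.5°, shortest Δλ = -94.7° (west) — crosses 180°.
Leg 6: +178.5° → +37.0°, shortest Δλ = -141.5° (west) — does not cross 180°.
Total crossings: 4.

4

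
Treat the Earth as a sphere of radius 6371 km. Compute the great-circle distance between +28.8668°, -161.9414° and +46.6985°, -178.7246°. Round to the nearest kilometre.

2460 km

Δλ = -178.7246 − -161.9414 = -16.7832°.
Δφ = 46.6985 − 28.8668 = 17.8317°.
a = sin²(Δφ/2) + cos φ₁ · cos φ₂ · sin²(Δλ/2) = 0.036812.
c = 2·atan2(√a, √(1−a)) = 0.38612 rad → d = 6371·c ≈ 2459.99 km.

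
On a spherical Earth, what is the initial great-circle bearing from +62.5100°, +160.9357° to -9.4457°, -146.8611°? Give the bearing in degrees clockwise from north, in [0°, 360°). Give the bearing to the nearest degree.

128°

Δλ = -146.8611 − 160.9357 = -307.7968°; wrapped into (−180°, 180°]: 52.2032°.
θ = atan2( sin Δλ · cos φ₂ , cos φ₁ · sin φ₂ − sin φ₁ · cos φ₂ · cos Δλ )
  = atan2(0.77948, -0.61205) = 128.139° → normalised to [0°, 360°): 128.139°.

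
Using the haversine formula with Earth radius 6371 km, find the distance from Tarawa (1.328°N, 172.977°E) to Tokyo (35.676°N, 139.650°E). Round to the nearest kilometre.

Δλ = 139.650 − 172.977 = -33.327°.
Δφ = 35.676 − 1.328 = 34.348°.
a = sin²(Δφ/2) + cos φ₁ · cos φ₂ · sin²(Δλ/2) = 0.153963.
c = 2·atan2(√a, √(1−a)) = 0.80644 rad → d = 6371·c ≈ 5137.82 km.

5138 km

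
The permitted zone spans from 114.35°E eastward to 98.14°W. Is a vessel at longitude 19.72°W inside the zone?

No

Band width going east from +114.35° to -98.14°: ((-98.14 − 114.35) mod 360) = 147.51°.
Offset of -19.72° east of the west edge: ((-19.72 − 114.35) mod 360) = 225.93°.
225.93° > 147.51° ⇒ outside.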